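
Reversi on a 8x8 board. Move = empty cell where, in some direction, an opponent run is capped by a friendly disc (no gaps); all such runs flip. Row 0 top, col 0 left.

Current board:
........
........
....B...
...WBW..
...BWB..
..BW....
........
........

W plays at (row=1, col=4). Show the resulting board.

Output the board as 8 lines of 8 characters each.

Answer: ........
....W...
....W...
...WWW..
...BWB..
..BW....
........
........

Derivation:
Place W at (1,4); scan 8 dirs for brackets.
Dir NW: first cell '.' (not opp) -> no flip
Dir N: first cell '.' (not opp) -> no flip
Dir NE: first cell '.' (not opp) -> no flip
Dir W: first cell '.' (not opp) -> no flip
Dir E: first cell '.' (not opp) -> no flip
Dir SW: first cell '.' (not opp) -> no flip
Dir S: opp run (2,4) (3,4) capped by W -> flip
Dir SE: first cell '.' (not opp) -> no flip
All flips: (2,4) (3,4)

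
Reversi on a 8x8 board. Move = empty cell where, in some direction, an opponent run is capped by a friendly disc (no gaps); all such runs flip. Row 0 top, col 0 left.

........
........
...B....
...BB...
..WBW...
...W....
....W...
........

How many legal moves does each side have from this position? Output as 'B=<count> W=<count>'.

Answer: B=6 W=3

Derivation:
-- B to move --
(3,1): no bracket -> illegal
(3,2): no bracket -> illegal
(3,5): no bracket -> illegal
(4,1): flips 1 -> legal
(4,5): flips 1 -> legal
(5,1): flips 1 -> legal
(5,2): no bracket -> illegal
(5,4): flips 1 -> legal
(5,5): flips 1 -> legal
(6,2): no bracket -> illegal
(6,3): flips 1 -> legal
(6,5): no bracket -> illegal
(7,3): no bracket -> illegal
(7,4): no bracket -> illegal
(7,5): no bracket -> illegal
B mobility = 6
-- W to move --
(1,2): no bracket -> illegal
(1,3): flips 3 -> legal
(1,4): no bracket -> illegal
(2,2): flips 1 -> legal
(2,4): flips 2 -> legal
(2,5): no bracket -> illegal
(3,2): no bracket -> illegal
(3,5): no bracket -> illegal
(4,5): no bracket -> illegal
(5,2): no bracket -> illegal
(5,4): no bracket -> illegal
W mobility = 3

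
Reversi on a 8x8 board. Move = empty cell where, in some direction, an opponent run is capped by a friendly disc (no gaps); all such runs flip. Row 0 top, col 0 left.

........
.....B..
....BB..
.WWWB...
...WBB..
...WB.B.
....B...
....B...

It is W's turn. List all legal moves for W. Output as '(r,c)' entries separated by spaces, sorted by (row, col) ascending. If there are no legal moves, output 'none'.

Answer: (0,6) (1,6) (3,5) (4,6) (5,5) (6,5) (7,5)

Derivation:
(0,4): no bracket -> illegal
(0,5): no bracket -> illegal
(0,6): flips 2 -> legal
(1,3): no bracket -> illegal
(1,4): no bracket -> illegal
(1,6): flips 2 -> legal
(2,3): no bracket -> illegal
(2,6): no bracket -> illegal
(3,5): flips 2 -> legal
(3,6): no bracket -> illegal
(4,6): flips 2 -> legal
(4,7): no bracket -> illegal
(5,5): flips 2 -> legal
(5,7): no bracket -> illegal
(6,3): no bracket -> illegal
(6,5): flips 1 -> legal
(6,6): no bracket -> illegal
(6,7): no bracket -> illegal
(7,3): no bracket -> illegal
(7,5): flips 1 -> legal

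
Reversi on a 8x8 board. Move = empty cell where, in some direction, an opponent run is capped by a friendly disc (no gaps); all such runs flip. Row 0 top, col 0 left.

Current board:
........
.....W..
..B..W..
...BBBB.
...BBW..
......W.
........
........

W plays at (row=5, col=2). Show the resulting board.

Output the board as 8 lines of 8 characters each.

Answer: ........
.....W..
..B..W..
...BWBB.
...WBW..
..W...W.
........
........

Derivation:
Place W at (5,2); scan 8 dirs for brackets.
Dir NW: first cell '.' (not opp) -> no flip
Dir N: first cell '.' (not opp) -> no flip
Dir NE: opp run (4,3) (3,4) capped by W -> flip
Dir W: first cell '.' (not opp) -> no flip
Dir E: first cell '.' (not opp) -> no flip
Dir SW: first cell '.' (not opp) -> no flip
Dir S: first cell '.' (not opp) -> no flip
Dir SE: first cell '.' (not opp) -> no flip
All flips: (3,4) (4,3)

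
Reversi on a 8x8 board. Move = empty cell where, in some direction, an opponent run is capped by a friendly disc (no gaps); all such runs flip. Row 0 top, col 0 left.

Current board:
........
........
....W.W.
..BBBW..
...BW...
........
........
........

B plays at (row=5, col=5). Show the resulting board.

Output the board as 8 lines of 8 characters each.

Place B at (5,5); scan 8 dirs for brackets.
Dir NW: opp run (4,4) capped by B -> flip
Dir N: first cell '.' (not opp) -> no flip
Dir NE: first cell '.' (not opp) -> no flip
Dir W: first cell '.' (not opp) -> no flip
Dir E: first cell '.' (not opp) -> no flip
Dir SW: first cell '.' (not opp) -> no flip
Dir S: first cell '.' (not opp) -> no flip
Dir SE: first cell '.' (not opp) -> no flip
All flips: (4,4)

Answer: ........
........
....W.W.
..BBBW..
...BB...
.....B..
........
........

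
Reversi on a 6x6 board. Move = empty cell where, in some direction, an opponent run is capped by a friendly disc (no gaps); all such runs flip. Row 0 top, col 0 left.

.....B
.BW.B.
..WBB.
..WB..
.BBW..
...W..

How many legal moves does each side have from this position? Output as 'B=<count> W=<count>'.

-- B to move --
(0,1): flips 1 -> legal
(0,2): flips 3 -> legal
(0,3): no bracket -> illegal
(1,3): flips 1 -> legal
(2,1): flips 1 -> legal
(3,1): flips 1 -> legal
(3,4): no bracket -> illegal
(4,4): flips 1 -> legal
(5,2): no bracket -> illegal
(5,4): no bracket -> illegal
B mobility = 6
-- W to move --
(0,0): flips 1 -> legal
(0,1): no bracket -> illegal
(0,2): no bracket -> illegal
(0,3): no bracket -> illegal
(0,4): no bracket -> illegal
(1,0): flips 1 -> legal
(1,3): flips 2 -> legal
(1,5): no bracket -> illegal
(2,0): no bracket -> illegal
(2,1): no bracket -> illegal
(2,5): flips 2 -> legal
(3,0): no bracket -> illegal
(3,1): flips 1 -> legal
(3,4): flips 2 -> legal
(3,5): no bracket -> illegal
(4,0): flips 2 -> legal
(4,4): flips 1 -> legal
(5,0): flips 1 -> legal
(5,1): no bracket -> illegal
(5,2): flips 1 -> legal
W mobility = 10

Answer: B=6 W=10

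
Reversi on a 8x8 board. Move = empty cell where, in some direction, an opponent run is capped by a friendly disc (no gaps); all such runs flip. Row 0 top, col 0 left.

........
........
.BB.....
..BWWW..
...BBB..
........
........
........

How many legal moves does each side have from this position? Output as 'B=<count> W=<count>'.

Answer: B=5 W=7

Derivation:
-- B to move --
(2,3): flips 2 -> legal
(2,4): flips 1 -> legal
(2,5): flips 2 -> legal
(2,6): flips 1 -> legal
(3,6): flips 3 -> legal
(4,2): no bracket -> illegal
(4,6): no bracket -> illegal
B mobility = 5
-- W to move --
(1,0): no bracket -> illegal
(1,1): flips 1 -> legal
(1,2): no bracket -> illegal
(1,3): no bracket -> illegal
(2,0): no bracket -> illegal
(2,3): no bracket -> illegal
(3,0): no bracket -> illegal
(3,1): flips 1 -> legal
(3,6): no bracket -> illegal
(4,1): no bracket -> illegal
(4,2): no bracket -> illegal
(4,6): no bracket -> illegal
(5,2): flips 1 -> legal
(5,3): flips 2 -> legal
(5,4): flips 1 -> legal
(5,5): flips 2 -> legal
(5,6): flips 1 -> legal
W mobility = 7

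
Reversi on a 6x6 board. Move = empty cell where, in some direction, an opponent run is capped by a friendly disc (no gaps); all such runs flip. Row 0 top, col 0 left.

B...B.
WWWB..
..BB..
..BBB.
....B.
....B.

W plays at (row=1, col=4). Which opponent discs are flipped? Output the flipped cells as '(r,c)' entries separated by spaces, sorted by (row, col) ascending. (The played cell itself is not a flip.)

Dir NW: first cell '.' (not opp) -> no flip
Dir N: opp run (0,4), next=edge -> no flip
Dir NE: first cell '.' (not opp) -> no flip
Dir W: opp run (1,3) capped by W -> flip
Dir E: first cell '.' (not opp) -> no flip
Dir SW: opp run (2,3) (3,2), next='.' -> no flip
Dir S: first cell '.' (not opp) -> no flip
Dir SE: first cell '.' (not opp) -> no flip

Answer: (1,3)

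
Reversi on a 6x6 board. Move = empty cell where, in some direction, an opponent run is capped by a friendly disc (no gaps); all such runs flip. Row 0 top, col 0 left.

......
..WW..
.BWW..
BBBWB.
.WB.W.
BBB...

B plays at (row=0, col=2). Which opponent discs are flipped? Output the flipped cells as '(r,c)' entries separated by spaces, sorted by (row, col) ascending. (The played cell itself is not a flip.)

Dir NW: edge -> no flip
Dir N: edge -> no flip
Dir NE: edge -> no flip
Dir W: first cell '.' (not opp) -> no flip
Dir E: first cell '.' (not opp) -> no flip
Dir SW: first cell '.' (not opp) -> no flip
Dir S: opp run (1,2) (2,2) capped by B -> flip
Dir SE: opp run (1,3), next='.' -> no flip

Answer: (1,2) (2,2)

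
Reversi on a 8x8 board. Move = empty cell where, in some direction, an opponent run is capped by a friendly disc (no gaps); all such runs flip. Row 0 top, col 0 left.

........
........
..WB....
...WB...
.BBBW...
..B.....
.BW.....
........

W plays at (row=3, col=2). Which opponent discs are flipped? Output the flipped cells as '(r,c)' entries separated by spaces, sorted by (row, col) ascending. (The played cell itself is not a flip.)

Dir NW: first cell '.' (not opp) -> no flip
Dir N: first cell 'W' (not opp) -> no flip
Dir NE: opp run (2,3), next='.' -> no flip
Dir W: first cell '.' (not opp) -> no flip
Dir E: first cell 'W' (not opp) -> no flip
Dir SW: opp run (4,1), next='.' -> no flip
Dir S: opp run (4,2) (5,2) capped by W -> flip
Dir SE: opp run (4,3), next='.' -> no flip

Answer: (4,2) (5,2)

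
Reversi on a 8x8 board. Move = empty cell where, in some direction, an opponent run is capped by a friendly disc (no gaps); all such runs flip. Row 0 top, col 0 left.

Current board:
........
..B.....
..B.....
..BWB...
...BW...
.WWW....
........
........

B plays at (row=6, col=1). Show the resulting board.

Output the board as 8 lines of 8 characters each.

Place B at (6,1); scan 8 dirs for brackets.
Dir NW: first cell '.' (not opp) -> no flip
Dir N: opp run (5,1), next='.' -> no flip
Dir NE: opp run (5,2) capped by B -> flip
Dir W: first cell '.' (not opp) -> no flip
Dir E: first cell '.' (not opp) -> no flip
Dir SW: first cell '.' (not opp) -> no flip
Dir S: first cell '.' (not opp) -> no flip
Dir SE: first cell '.' (not opp) -> no flip
All flips: (5,2)

Answer: ........
..B.....
..B.....
..BWB...
...BW...
.WBW....
.B......
........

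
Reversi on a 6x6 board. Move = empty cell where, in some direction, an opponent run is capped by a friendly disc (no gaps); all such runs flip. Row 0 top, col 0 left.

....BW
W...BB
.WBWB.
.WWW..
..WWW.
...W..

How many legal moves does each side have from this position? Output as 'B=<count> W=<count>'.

Answer: B=6 W=5

Derivation:
-- B to move --
(0,0): no bracket -> illegal
(0,1): no bracket -> illegal
(1,1): no bracket -> illegal
(1,2): no bracket -> illegal
(1,3): no bracket -> illegal
(2,0): flips 1 -> legal
(3,0): no bracket -> illegal
(3,4): no bracket -> illegal
(3,5): no bracket -> illegal
(4,0): flips 1 -> legal
(4,1): flips 2 -> legal
(4,5): no bracket -> illegal
(5,1): flips 2 -> legal
(5,2): flips 2 -> legal
(5,4): no bracket -> illegal
(5,5): flips 2 -> legal
B mobility = 6
-- W to move --
(0,3): flips 1 -> legal
(1,1): flips 1 -> legal
(1,2): flips 1 -> legal
(1,3): flips 1 -> legal
(2,5): flips 2 -> legal
(3,4): no bracket -> illegal
(3,5): no bracket -> illegal
W mobility = 5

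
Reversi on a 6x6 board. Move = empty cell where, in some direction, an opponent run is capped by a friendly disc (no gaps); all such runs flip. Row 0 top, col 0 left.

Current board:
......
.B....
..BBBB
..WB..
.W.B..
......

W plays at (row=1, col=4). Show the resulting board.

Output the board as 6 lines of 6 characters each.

Answer: ......
.B..W.
..BWBB
..WB..
.W.B..
......

Derivation:
Place W at (1,4); scan 8 dirs for brackets.
Dir NW: first cell '.' (not opp) -> no flip
Dir N: first cell '.' (not opp) -> no flip
Dir NE: first cell '.' (not opp) -> no flip
Dir W: first cell '.' (not opp) -> no flip
Dir E: first cell '.' (not opp) -> no flip
Dir SW: opp run (2,3) capped by W -> flip
Dir S: opp run (2,4), next='.' -> no flip
Dir SE: opp run (2,5), next=edge -> no flip
All flips: (2,3)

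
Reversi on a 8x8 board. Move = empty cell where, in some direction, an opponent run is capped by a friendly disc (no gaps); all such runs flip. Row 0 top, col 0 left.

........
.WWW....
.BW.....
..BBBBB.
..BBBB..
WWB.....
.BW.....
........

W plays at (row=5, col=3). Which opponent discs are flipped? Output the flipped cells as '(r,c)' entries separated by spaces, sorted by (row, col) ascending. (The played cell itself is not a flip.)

Dir NW: opp run (4,2), next='.' -> no flip
Dir N: opp run (4,3) (3,3), next='.' -> no flip
Dir NE: opp run (4,4) (3,5), next='.' -> no flip
Dir W: opp run (5,2) capped by W -> flip
Dir E: first cell '.' (not opp) -> no flip
Dir SW: first cell 'W' (not opp) -> no flip
Dir S: first cell '.' (not opp) -> no flip
Dir SE: first cell '.' (not opp) -> no flip

Answer: (5,2)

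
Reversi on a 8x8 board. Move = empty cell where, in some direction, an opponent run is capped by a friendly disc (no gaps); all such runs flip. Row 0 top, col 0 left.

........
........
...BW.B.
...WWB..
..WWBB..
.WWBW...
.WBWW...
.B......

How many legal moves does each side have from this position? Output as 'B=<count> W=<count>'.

Answer: B=16 W=9

Derivation:
-- B to move --
(1,3): flips 1 -> legal
(1,4): flips 2 -> legal
(1,5): no bracket -> illegal
(2,2): flips 1 -> legal
(2,5): flips 1 -> legal
(3,1): flips 1 -> legal
(3,2): flips 4 -> legal
(4,0): flips 1 -> legal
(4,1): flips 4 -> legal
(5,0): flips 2 -> legal
(5,5): flips 1 -> legal
(6,0): flips 1 -> legal
(6,5): flips 2 -> legal
(7,0): no bracket -> illegal
(7,2): flips 2 -> legal
(7,3): flips 1 -> legal
(7,4): flips 2 -> legal
(7,5): flips 1 -> legal
B mobility = 16
-- W to move --
(1,2): flips 1 -> legal
(1,3): flips 1 -> legal
(1,4): no bracket -> illegal
(1,5): no bracket -> illegal
(1,6): no bracket -> illegal
(1,7): no bracket -> illegal
(2,2): flips 1 -> legal
(2,5): no bracket -> illegal
(2,7): no bracket -> illegal
(3,2): no bracket -> illegal
(3,6): flips 2 -> legal
(3,7): no bracket -> illegal
(4,6): flips 3 -> legal
(5,5): flips 1 -> legal
(5,6): flips 1 -> legal
(6,0): no bracket -> illegal
(7,0): no bracket -> illegal
(7,2): flips 1 -> legal
(7,3): flips 1 -> legal
W mobility = 9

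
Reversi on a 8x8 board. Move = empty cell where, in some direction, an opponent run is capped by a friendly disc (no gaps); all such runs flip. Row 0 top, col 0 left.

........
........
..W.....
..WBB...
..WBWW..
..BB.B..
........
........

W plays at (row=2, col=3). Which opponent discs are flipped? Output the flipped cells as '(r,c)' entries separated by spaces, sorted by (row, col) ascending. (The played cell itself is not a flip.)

Dir NW: first cell '.' (not opp) -> no flip
Dir N: first cell '.' (not opp) -> no flip
Dir NE: first cell '.' (not opp) -> no flip
Dir W: first cell 'W' (not opp) -> no flip
Dir E: first cell '.' (not opp) -> no flip
Dir SW: first cell 'W' (not opp) -> no flip
Dir S: opp run (3,3) (4,3) (5,3), next='.' -> no flip
Dir SE: opp run (3,4) capped by W -> flip

Answer: (3,4)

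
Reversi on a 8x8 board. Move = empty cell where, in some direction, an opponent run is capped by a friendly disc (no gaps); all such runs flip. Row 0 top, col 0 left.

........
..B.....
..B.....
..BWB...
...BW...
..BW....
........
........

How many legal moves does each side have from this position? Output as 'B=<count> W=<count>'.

-- B to move --
(2,3): flips 1 -> legal
(2,4): no bracket -> illegal
(3,5): no bracket -> illegal
(4,2): no bracket -> illegal
(4,5): flips 1 -> legal
(5,4): flips 2 -> legal
(5,5): flips 2 -> legal
(6,2): no bracket -> illegal
(6,3): flips 1 -> legal
(6,4): no bracket -> illegal
B mobility = 5
-- W to move --
(0,1): no bracket -> illegal
(0,2): no bracket -> illegal
(0,3): no bracket -> illegal
(1,1): flips 1 -> legal
(1,3): no bracket -> illegal
(2,1): no bracket -> illegal
(2,3): no bracket -> illegal
(2,4): flips 1 -> legal
(2,5): no bracket -> illegal
(3,1): flips 1 -> legal
(3,5): flips 1 -> legal
(4,1): no bracket -> illegal
(4,2): flips 1 -> legal
(4,5): no bracket -> illegal
(5,1): flips 1 -> legal
(5,4): no bracket -> illegal
(6,1): no bracket -> illegal
(6,2): no bracket -> illegal
(6,3): no bracket -> illegal
W mobility = 6

Answer: B=5 W=6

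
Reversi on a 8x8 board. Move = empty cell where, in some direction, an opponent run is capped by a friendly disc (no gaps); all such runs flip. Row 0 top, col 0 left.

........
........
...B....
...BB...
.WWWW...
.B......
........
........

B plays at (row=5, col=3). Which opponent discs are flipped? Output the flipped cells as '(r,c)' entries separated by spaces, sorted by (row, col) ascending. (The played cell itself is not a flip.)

Dir NW: opp run (4,2), next='.' -> no flip
Dir N: opp run (4,3) capped by B -> flip
Dir NE: opp run (4,4), next='.' -> no flip
Dir W: first cell '.' (not opp) -> no flip
Dir E: first cell '.' (not opp) -> no flip
Dir SW: first cell '.' (not opp) -> no flip
Dir S: first cell '.' (not opp) -> no flip
Dir SE: first cell '.' (not opp) -> no flip

Answer: (4,3)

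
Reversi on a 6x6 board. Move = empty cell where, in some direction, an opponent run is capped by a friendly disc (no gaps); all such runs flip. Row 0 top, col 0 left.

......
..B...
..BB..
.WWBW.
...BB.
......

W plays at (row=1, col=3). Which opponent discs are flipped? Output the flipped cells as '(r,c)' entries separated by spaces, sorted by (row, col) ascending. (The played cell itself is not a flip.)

Dir NW: first cell '.' (not opp) -> no flip
Dir N: first cell '.' (not opp) -> no flip
Dir NE: first cell '.' (not opp) -> no flip
Dir W: opp run (1,2), next='.' -> no flip
Dir E: first cell '.' (not opp) -> no flip
Dir SW: opp run (2,2) capped by W -> flip
Dir S: opp run (2,3) (3,3) (4,3), next='.' -> no flip
Dir SE: first cell '.' (not opp) -> no flip

Answer: (2,2)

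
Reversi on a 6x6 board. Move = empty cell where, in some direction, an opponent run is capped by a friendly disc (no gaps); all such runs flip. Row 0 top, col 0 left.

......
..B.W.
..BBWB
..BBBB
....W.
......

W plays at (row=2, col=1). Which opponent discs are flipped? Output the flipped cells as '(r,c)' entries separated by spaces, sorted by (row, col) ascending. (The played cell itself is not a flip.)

Answer: (2,2) (2,3)

Derivation:
Dir NW: first cell '.' (not opp) -> no flip
Dir N: first cell '.' (not opp) -> no flip
Dir NE: opp run (1,2), next='.' -> no flip
Dir W: first cell '.' (not opp) -> no flip
Dir E: opp run (2,2) (2,3) capped by W -> flip
Dir SW: first cell '.' (not opp) -> no flip
Dir S: first cell '.' (not opp) -> no flip
Dir SE: opp run (3,2), next='.' -> no flip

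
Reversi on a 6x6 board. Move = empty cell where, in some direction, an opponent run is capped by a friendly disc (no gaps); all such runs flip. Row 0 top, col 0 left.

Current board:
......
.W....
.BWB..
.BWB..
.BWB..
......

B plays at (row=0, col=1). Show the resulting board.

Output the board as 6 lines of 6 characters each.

Place B at (0,1); scan 8 dirs for brackets.
Dir NW: edge -> no flip
Dir N: edge -> no flip
Dir NE: edge -> no flip
Dir W: first cell '.' (not opp) -> no flip
Dir E: first cell '.' (not opp) -> no flip
Dir SW: first cell '.' (not opp) -> no flip
Dir S: opp run (1,1) capped by B -> flip
Dir SE: first cell '.' (not opp) -> no flip
All flips: (1,1)

Answer: .B....
.B....
.BWB..
.BWB..
.BWB..
......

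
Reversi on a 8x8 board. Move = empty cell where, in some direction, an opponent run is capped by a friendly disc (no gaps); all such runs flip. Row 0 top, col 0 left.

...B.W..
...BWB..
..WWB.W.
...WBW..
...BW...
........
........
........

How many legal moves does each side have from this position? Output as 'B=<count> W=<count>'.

-- B to move --
(0,4): flips 1 -> legal
(0,6): no bracket -> illegal
(1,1): no bracket -> illegal
(1,2): flips 1 -> legal
(1,6): no bracket -> illegal
(1,7): no bracket -> illegal
(2,1): flips 2 -> legal
(2,5): flips 1 -> legal
(2,7): no bracket -> illegal
(3,1): flips 1 -> legal
(3,2): flips 1 -> legal
(3,6): flips 1 -> legal
(3,7): flips 1 -> legal
(4,2): flips 1 -> legal
(4,5): flips 1 -> legal
(4,6): flips 1 -> legal
(5,3): no bracket -> illegal
(5,4): flips 1 -> legal
(5,5): no bracket -> illegal
B mobility = 12
-- W to move --
(0,2): flips 2 -> legal
(0,4): flips 2 -> legal
(0,6): flips 2 -> legal
(1,2): flips 1 -> legal
(1,6): flips 1 -> legal
(2,5): flips 2 -> legal
(3,2): no bracket -> illegal
(4,2): flips 1 -> legal
(4,5): flips 1 -> legal
(5,2): no bracket -> illegal
(5,3): flips 1 -> legal
(5,4): no bracket -> illegal
W mobility = 9

Answer: B=12 W=9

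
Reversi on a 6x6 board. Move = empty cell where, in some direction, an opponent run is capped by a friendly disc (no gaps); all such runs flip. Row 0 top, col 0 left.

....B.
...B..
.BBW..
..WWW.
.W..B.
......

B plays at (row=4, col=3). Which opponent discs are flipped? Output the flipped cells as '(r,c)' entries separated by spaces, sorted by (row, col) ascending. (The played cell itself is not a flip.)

Dir NW: opp run (3,2) capped by B -> flip
Dir N: opp run (3,3) (2,3) capped by B -> flip
Dir NE: opp run (3,4), next='.' -> no flip
Dir W: first cell '.' (not opp) -> no flip
Dir E: first cell 'B' (not opp) -> no flip
Dir SW: first cell '.' (not opp) -> no flip
Dir S: first cell '.' (not opp) -> no flip
Dir SE: first cell '.' (not opp) -> no flip

Answer: (2,3) (3,2) (3,3)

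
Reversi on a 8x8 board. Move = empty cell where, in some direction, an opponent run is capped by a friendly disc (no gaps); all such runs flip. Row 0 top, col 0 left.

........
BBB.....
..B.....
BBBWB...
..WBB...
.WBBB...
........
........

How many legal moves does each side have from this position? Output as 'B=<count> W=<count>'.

-- B to move --
(2,3): flips 1 -> legal
(2,4): no bracket -> illegal
(4,0): no bracket -> illegal
(4,1): flips 1 -> legal
(5,0): flips 1 -> legal
(6,0): no bracket -> illegal
(6,1): no bracket -> illegal
(6,2): no bracket -> illegal
B mobility = 3
-- W to move --
(0,0): flips 2 -> legal
(0,1): no bracket -> illegal
(0,2): flips 3 -> legal
(0,3): no bracket -> illegal
(1,3): no bracket -> illegal
(2,0): flips 1 -> legal
(2,1): no bracket -> illegal
(2,3): no bracket -> illegal
(2,4): no bracket -> illegal
(2,5): no bracket -> illegal
(3,5): flips 1 -> legal
(4,0): no bracket -> illegal
(4,1): no bracket -> illegal
(4,5): flips 2 -> legal
(5,5): flips 4 -> legal
(6,1): no bracket -> illegal
(6,2): flips 1 -> legal
(6,3): flips 2 -> legal
(6,4): flips 1 -> legal
(6,5): no bracket -> illegal
W mobility = 9

Answer: B=3 W=9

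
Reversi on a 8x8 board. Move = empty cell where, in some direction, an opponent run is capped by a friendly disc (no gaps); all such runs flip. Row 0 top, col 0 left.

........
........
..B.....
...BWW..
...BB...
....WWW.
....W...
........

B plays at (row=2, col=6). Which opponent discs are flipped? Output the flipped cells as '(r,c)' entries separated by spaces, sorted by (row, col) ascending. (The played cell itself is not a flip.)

Dir NW: first cell '.' (not opp) -> no flip
Dir N: first cell '.' (not opp) -> no flip
Dir NE: first cell '.' (not opp) -> no flip
Dir W: first cell '.' (not opp) -> no flip
Dir E: first cell '.' (not opp) -> no flip
Dir SW: opp run (3,5) capped by B -> flip
Dir S: first cell '.' (not opp) -> no flip
Dir SE: first cell '.' (not opp) -> no flip

Answer: (3,5)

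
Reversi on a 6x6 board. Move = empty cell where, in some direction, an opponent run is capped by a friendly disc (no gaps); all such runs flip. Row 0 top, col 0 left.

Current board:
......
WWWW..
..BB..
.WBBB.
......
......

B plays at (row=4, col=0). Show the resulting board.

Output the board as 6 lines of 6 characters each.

Answer: ......
WWWW..
..BB..
.BBBB.
B.....
......

Derivation:
Place B at (4,0); scan 8 dirs for brackets.
Dir NW: edge -> no flip
Dir N: first cell '.' (not opp) -> no flip
Dir NE: opp run (3,1) capped by B -> flip
Dir W: edge -> no flip
Dir E: first cell '.' (not opp) -> no flip
Dir SW: edge -> no flip
Dir S: first cell '.' (not opp) -> no flip
Dir SE: first cell '.' (not opp) -> no flip
All flips: (3,1)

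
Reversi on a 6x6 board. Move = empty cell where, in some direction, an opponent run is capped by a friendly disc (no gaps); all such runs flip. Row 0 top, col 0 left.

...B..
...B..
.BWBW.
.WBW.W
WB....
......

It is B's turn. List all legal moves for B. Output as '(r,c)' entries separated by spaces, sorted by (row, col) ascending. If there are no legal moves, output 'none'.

(1,1): no bracket -> illegal
(1,2): flips 1 -> legal
(1,4): no bracket -> illegal
(1,5): no bracket -> illegal
(2,0): no bracket -> illegal
(2,5): flips 1 -> legal
(3,0): flips 1 -> legal
(3,4): flips 1 -> legal
(4,2): no bracket -> illegal
(4,3): flips 1 -> legal
(4,4): no bracket -> illegal
(4,5): no bracket -> illegal
(5,0): no bracket -> illegal
(5,1): no bracket -> illegal

Answer: (1,2) (2,5) (3,0) (3,4) (4,3)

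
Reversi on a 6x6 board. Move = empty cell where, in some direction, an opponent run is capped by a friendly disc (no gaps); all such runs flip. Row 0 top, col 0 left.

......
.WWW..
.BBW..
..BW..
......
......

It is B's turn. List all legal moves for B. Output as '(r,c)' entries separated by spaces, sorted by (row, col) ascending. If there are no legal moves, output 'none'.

Answer: (0,0) (0,1) (0,2) (0,3) (0,4) (1,4) (2,4) (3,4) (4,4)

Derivation:
(0,0): flips 1 -> legal
(0,1): flips 1 -> legal
(0,2): flips 1 -> legal
(0,3): flips 1 -> legal
(0,4): flips 1 -> legal
(1,0): no bracket -> illegal
(1,4): flips 1 -> legal
(2,0): no bracket -> illegal
(2,4): flips 1 -> legal
(3,4): flips 1 -> legal
(4,2): no bracket -> illegal
(4,3): no bracket -> illegal
(4,4): flips 1 -> legal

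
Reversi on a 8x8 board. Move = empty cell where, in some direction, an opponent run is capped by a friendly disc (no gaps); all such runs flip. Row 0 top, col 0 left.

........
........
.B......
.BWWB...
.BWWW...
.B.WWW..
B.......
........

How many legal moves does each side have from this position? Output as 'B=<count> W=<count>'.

-- B to move --
(2,2): no bracket -> illegal
(2,3): flips 1 -> legal
(2,4): flips 2 -> legal
(3,5): no bracket -> illegal
(4,5): flips 3 -> legal
(4,6): no bracket -> illegal
(5,2): flips 1 -> legal
(5,6): no bracket -> illegal
(6,2): no bracket -> illegal
(6,3): no bracket -> illegal
(6,4): flips 4 -> legal
(6,5): flips 3 -> legal
(6,6): no bracket -> illegal
B mobility = 6
-- W to move --
(1,0): flips 1 -> legal
(1,1): no bracket -> illegal
(1,2): no bracket -> illegal
(2,0): flips 1 -> legal
(2,2): no bracket -> illegal
(2,3): no bracket -> illegal
(2,4): flips 1 -> legal
(2,5): flips 1 -> legal
(3,0): flips 1 -> legal
(3,5): flips 1 -> legal
(4,0): flips 1 -> legal
(4,5): no bracket -> illegal
(5,0): flips 1 -> legal
(5,2): no bracket -> illegal
(6,1): no bracket -> illegal
(6,2): no bracket -> illegal
(7,0): no bracket -> illegal
(7,1): no bracket -> illegal
W mobility = 8

Answer: B=6 W=8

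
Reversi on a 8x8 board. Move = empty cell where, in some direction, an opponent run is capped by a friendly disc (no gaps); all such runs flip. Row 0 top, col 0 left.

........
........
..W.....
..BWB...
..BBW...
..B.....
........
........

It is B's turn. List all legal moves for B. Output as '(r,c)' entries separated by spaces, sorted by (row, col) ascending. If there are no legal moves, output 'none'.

(1,1): no bracket -> illegal
(1,2): flips 1 -> legal
(1,3): no bracket -> illegal
(2,1): no bracket -> illegal
(2,3): flips 1 -> legal
(2,4): flips 1 -> legal
(3,1): no bracket -> illegal
(3,5): no bracket -> illegal
(4,5): flips 1 -> legal
(5,3): no bracket -> illegal
(5,4): flips 1 -> legal
(5,5): no bracket -> illegal

Answer: (1,2) (2,3) (2,4) (4,5) (5,4)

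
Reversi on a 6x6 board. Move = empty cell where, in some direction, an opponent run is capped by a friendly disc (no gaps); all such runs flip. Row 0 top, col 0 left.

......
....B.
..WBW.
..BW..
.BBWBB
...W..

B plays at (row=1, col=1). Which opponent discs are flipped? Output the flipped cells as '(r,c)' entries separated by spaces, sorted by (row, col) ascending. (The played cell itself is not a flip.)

Dir NW: first cell '.' (not opp) -> no flip
Dir N: first cell '.' (not opp) -> no flip
Dir NE: first cell '.' (not opp) -> no flip
Dir W: first cell '.' (not opp) -> no flip
Dir E: first cell '.' (not opp) -> no flip
Dir SW: first cell '.' (not opp) -> no flip
Dir S: first cell '.' (not opp) -> no flip
Dir SE: opp run (2,2) (3,3) capped by B -> flip

Answer: (2,2) (3,3)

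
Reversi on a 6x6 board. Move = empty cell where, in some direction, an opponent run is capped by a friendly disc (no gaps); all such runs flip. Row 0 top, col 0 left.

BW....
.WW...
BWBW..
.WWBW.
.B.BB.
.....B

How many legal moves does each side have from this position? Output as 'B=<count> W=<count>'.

-- B to move --
(0,2): flips 3 -> legal
(0,3): no bracket -> illegal
(1,0): flips 2 -> legal
(1,3): flips 1 -> legal
(1,4): flips 2 -> legal
(2,4): flips 2 -> legal
(2,5): flips 1 -> legal
(3,0): flips 2 -> legal
(3,5): flips 1 -> legal
(4,0): flips 1 -> legal
(4,2): flips 2 -> legal
(4,5): no bracket -> illegal
B mobility = 10
-- W to move --
(1,0): no bracket -> illegal
(1,3): flips 1 -> legal
(2,4): no bracket -> illegal
(3,0): no bracket -> illegal
(3,5): no bracket -> illegal
(4,0): no bracket -> illegal
(4,2): no bracket -> illegal
(4,5): no bracket -> illegal
(5,0): flips 1 -> legal
(5,1): flips 1 -> legal
(5,2): flips 1 -> legal
(5,3): flips 2 -> legal
(5,4): flips 2 -> legal
W mobility = 6

Answer: B=10 W=6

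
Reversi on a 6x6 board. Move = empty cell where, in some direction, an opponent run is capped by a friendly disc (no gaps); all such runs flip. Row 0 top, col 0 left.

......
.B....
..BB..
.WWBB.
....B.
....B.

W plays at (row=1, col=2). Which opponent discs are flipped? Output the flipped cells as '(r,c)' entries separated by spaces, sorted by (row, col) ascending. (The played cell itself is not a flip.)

Answer: (2,2)

Derivation:
Dir NW: first cell '.' (not opp) -> no flip
Dir N: first cell '.' (not opp) -> no flip
Dir NE: first cell '.' (not opp) -> no flip
Dir W: opp run (1,1), next='.' -> no flip
Dir E: first cell '.' (not opp) -> no flip
Dir SW: first cell '.' (not opp) -> no flip
Dir S: opp run (2,2) capped by W -> flip
Dir SE: opp run (2,3) (3,4), next='.' -> no flip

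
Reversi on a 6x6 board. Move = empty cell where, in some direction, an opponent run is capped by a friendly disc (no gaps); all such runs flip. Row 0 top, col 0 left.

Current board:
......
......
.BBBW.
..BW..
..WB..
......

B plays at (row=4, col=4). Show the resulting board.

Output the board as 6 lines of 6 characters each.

Place B at (4,4); scan 8 dirs for brackets.
Dir NW: opp run (3,3) capped by B -> flip
Dir N: first cell '.' (not opp) -> no flip
Dir NE: first cell '.' (not opp) -> no flip
Dir W: first cell 'B' (not opp) -> no flip
Dir E: first cell '.' (not opp) -> no flip
Dir SW: first cell '.' (not opp) -> no flip
Dir S: first cell '.' (not opp) -> no flip
Dir SE: first cell '.' (not opp) -> no flip
All flips: (3,3)

Answer: ......
......
.BBBW.
..BB..
..WBB.
......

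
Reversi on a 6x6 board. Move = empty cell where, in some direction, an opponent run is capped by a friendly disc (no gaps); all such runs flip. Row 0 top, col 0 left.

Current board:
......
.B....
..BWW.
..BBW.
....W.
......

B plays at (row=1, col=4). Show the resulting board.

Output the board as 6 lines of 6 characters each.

Answer: ......
.B..B.
..BBW.
..BBW.
....W.
......

Derivation:
Place B at (1,4); scan 8 dirs for brackets.
Dir NW: first cell '.' (not opp) -> no flip
Dir N: first cell '.' (not opp) -> no flip
Dir NE: first cell '.' (not opp) -> no flip
Dir W: first cell '.' (not opp) -> no flip
Dir E: first cell '.' (not opp) -> no flip
Dir SW: opp run (2,3) capped by B -> flip
Dir S: opp run (2,4) (3,4) (4,4), next='.' -> no flip
Dir SE: first cell '.' (not opp) -> no flip
All flips: (2,3)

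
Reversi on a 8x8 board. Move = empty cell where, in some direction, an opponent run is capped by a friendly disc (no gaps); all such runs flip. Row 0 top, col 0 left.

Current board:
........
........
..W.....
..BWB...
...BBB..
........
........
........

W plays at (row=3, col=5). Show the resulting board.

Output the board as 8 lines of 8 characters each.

Place W at (3,5); scan 8 dirs for brackets.
Dir NW: first cell '.' (not opp) -> no flip
Dir N: first cell '.' (not opp) -> no flip
Dir NE: first cell '.' (not opp) -> no flip
Dir W: opp run (3,4) capped by W -> flip
Dir E: first cell '.' (not opp) -> no flip
Dir SW: opp run (4,4), next='.' -> no flip
Dir S: opp run (4,5), next='.' -> no flip
Dir SE: first cell '.' (not opp) -> no flip
All flips: (3,4)

Answer: ........
........
..W.....
..BWWW..
...BBB..
........
........
........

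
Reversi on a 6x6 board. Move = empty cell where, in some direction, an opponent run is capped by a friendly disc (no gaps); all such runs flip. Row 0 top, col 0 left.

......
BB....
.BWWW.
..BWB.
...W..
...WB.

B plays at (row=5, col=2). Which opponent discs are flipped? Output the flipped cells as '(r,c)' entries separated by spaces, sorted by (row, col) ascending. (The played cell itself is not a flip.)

Answer: (4,3) (5,3)

Derivation:
Dir NW: first cell '.' (not opp) -> no flip
Dir N: first cell '.' (not opp) -> no flip
Dir NE: opp run (4,3) capped by B -> flip
Dir W: first cell '.' (not opp) -> no flip
Dir E: opp run (5,3) capped by B -> flip
Dir SW: edge -> no flip
Dir S: edge -> no flip
Dir SE: edge -> no flip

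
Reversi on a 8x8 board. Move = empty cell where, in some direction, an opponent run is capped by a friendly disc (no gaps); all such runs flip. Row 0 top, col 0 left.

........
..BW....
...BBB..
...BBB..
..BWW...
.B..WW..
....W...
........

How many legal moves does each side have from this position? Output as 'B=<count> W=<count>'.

-- B to move --
(0,2): flips 1 -> legal
(0,3): flips 1 -> legal
(0,4): no bracket -> illegal
(1,4): flips 1 -> legal
(2,2): no bracket -> illegal
(3,2): no bracket -> illegal
(4,5): flips 2 -> legal
(4,6): no bracket -> illegal
(5,2): flips 1 -> legal
(5,3): flips 2 -> legal
(5,6): no bracket -> illegal
(6,3): no bracket -> illegal
(6,5): no bracket -> illegal
(6,6): flips 2 -> legal
(7,3): no bracket -> illegal
(7,4): flips 3 -> legal
(7,5): no bracket -> illegal
B mobility = 8
-- W to move --
(0,1): no bracket -> illegal
(0,2): no bracket -> illegal
(0,3): no bracket -> illegal
(1,1): flips 1 -> legal
(1,4): flips 2 -> legal
(1,5): no bracket -> illegal
(1,6): flips 2 -> legal
(2,1): no bracket -> illegal
(2,2): flips 1 -> legal
(2,6): flips 1 -> legal
(3,1): no bracket -> illegal
(3,2): no bracket -> illegal
(3,6): no bracket -> illegal
(4,0): no bracket -> illegal
(4,1): flips 1 -> legal
(4,5): no bracket -> illegal
(4,6): flips 2 -> legal
(5,0): no bracket -> illegal
(5,2): no bracket -> illegal
(5,3): no bracket -> illegal
(6,0): no bracket -> illegal
(6,1): no bracket -> illegal
(6,2): no bracket -> illegal
W mobility = 7

Answer: B=8 W=7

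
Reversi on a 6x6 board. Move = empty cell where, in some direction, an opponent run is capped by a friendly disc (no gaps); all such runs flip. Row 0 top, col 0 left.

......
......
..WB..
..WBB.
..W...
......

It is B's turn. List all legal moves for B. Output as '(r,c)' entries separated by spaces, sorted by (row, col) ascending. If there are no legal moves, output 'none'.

(1,1): flips 1 -> legal
(1,2): no bracket -> illegal
(1,3): no bracket -> illegal
(2,1): flips 1 -> legal
(3,1): flips 1 -> legal
(4,1): flips 1 -> legal
(4,3): no bracket -> illegal
(5,1): flips 1 -> legal
(5,2): no bracket -> illegal
(5,3): no bracket -> illegal

Answer: (1,1) (2,1) (3,1) (4,1) (5,1)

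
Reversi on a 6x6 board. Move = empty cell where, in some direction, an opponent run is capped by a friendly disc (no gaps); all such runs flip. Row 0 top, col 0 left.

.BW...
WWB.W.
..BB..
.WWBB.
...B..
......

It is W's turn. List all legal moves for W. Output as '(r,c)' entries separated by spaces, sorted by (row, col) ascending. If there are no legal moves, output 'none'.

Answer: (0,0) (1,3) (3,5) (4,4) (5,4)

Derivation:
(0,0): flips 1 -> legal
(0,3): no bracket -> illegal
(1,3): flips 2 -> legal
(2,1): no bracket -> illegal
(2,4): no bracket -> illegal
(2,5): no bracket -> illegal
(3,5): flips 2 -> legal
(4,2): no bracket -> illegal
(4,4): flips 2 -> legal
(4,5): no bracket -> illegal
(5,2): no bracket -> illegal
(5,3): no bracket -> illegal
(5,4): flips 1 -> legal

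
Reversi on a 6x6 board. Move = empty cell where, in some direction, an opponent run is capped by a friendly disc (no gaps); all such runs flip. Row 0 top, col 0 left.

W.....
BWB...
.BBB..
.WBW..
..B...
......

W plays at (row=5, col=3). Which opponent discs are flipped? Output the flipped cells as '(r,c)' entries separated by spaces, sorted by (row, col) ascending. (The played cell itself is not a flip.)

Answer: (4,2)

Derivation:
Dir NW: opp run (4,2) capped by W -> flip
Dir N: first cell '.' (not opp) -> no flip
Dir NE: first cell '.' (not opp) -> no flip
Dir W: first cell '.' (not opp) -> no flip
Dir E: first cell '.' (not opp) -> no flip
Dir SW: edge -> no flip
Dir S: edge -> no flip
Dir SE: edge -> no flip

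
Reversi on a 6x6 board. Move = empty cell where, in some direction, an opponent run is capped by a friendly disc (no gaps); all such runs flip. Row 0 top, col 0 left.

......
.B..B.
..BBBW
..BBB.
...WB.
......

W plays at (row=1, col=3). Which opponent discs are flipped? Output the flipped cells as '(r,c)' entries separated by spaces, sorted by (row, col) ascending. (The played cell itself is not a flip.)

Answer: (2,3) (3,3)

Derivation:
Dir NW: first cell '.' (not opp) -> no flip
Dir N: first cell '.' (not opp) -> no flip
Dir NE: first cell '.' (not opp) -> no flip
Dir W: first cell '.' (not opp) -> no flip
Dir E: opp run (1,4), next='.' -> no flip
Dir SW: opp run (2,2), next='.' -> no flip
Dir S: opp run (2,3) (3,3) capped by W -> flip
Dir SE: opp run (2,4), next='.' -> no flip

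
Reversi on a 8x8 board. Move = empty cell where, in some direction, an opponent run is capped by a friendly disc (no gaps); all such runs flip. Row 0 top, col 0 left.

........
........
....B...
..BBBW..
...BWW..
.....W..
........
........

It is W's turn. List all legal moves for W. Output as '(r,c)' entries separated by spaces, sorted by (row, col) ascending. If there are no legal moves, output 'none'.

Answer: (1,3) (1,4) (2,2) (2,3) (3,1) (4,2)

Derivation:
(1,3): flips 1 -> legal
(1,4): flips 2 -> legal
(1,5): no bracket -> illegal
(2,1): no bracket -> illegal
(2,2): flips 1 -> legal
(2,3): flips 1 -> legal
(2,5): no bracket -> illegal
(3,1): flips 3 -> legal
(4,1): no bracket -> illegal
(4,2): flips 1 -> legal
(5,2): no bracket -> illegal
(5,3): no bracket -> illegal
(5,4): no bracket -> illegal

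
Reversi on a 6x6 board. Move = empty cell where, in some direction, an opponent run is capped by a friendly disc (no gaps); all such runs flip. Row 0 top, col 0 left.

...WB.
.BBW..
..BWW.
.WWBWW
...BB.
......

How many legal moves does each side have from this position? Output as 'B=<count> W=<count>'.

Answer: B=9 W=9

Derivation:
-- B to move --
(0,2): flips 1 -> legal
(1,4): flips 3 -> legal
(1,5): flips 1 -> legal
(2,0): no bracket -> illegal
(2,1): flips 1 -> legal
(2,5): flips 3 -> legal
(3,0): flips 2 -> legal
(4,0): flips 1 -> legal
(4,1): no bracket -> illegal
(4,2): flips 1 -> legal
(4,5): flips 2 -> legal
B mobility = 9
-- W to move --
(0,0): no bracket -> illegal
(0,1): flips 1 -> legal
(0,2): flips 2 -> legal
(0,5): flips 1 -> legal
(1,0): flips 2 -> legal
(1,4): no bracket -> illegal
(1,5): no bracket -> illegal
(2,0): no bracket -> illegal
(2,1): flips 2 -> legal
(4,2): flips 1 -> legal
(4,5): no bracket -> illegal
(5,2): flips 1 -> legal
(5,3): flips 3 -> legal
(5,4): flips 2 -> legal
(5,5): no bracket -> illegal
W mobility = 9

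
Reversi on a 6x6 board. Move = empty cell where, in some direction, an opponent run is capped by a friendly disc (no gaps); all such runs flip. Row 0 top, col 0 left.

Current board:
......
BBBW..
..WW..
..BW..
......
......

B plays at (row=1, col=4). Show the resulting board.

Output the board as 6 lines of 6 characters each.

Place B at (1,4); scan 8 dirs for brackets.
Dir NW: first cell '.' (not opp) -> no flip
Dir N: first cell '.' (not opp) -> no flip
Dir NE: first cell '.' (not opp) -> no flip
Dir W: opp run (1,3) capped by B -> flip
Dir E: first cell '.' (not opp) -> no flip
Dir SW: opp run (2,3) capped by B -> flip
Dir S: first cell '.' (not opp) -> no flip
Dir SE: first cell '.' (not opp) -> no flip
All flips: (1,3) (2,3)

Answer: ......
BBBBB.
..WB..
..BW..
......
......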